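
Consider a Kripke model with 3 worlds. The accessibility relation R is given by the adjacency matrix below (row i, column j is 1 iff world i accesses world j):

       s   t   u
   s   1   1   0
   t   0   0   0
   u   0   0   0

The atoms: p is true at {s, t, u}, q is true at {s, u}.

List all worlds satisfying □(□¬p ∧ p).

{t, u}

s: successors {s, t}; □¬p ∧ p there: s:F, t:T. ✗
t: no successors, so □(□¬p ∧ p) holds vacuously. ✓
u: no successors, so □(□¬p ∧ p) holds vacuously. ✓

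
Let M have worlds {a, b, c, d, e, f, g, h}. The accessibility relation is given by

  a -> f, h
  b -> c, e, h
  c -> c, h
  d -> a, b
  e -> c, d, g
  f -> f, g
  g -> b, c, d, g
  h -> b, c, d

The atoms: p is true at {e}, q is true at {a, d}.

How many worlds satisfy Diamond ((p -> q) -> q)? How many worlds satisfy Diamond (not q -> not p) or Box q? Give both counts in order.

For Diamond ((p -> q) -> q):
a: successors {f, h}; (p -> q) -> q there: f:F, h:F. ✗
b: successors {c, e, h}; (p -> q) -> q there: c:F, e:T, h:F. ✓
c: successors {c, h}; (p -> q) -> q there: c:F, h:F. ✗
d: successors {a, b}; (p -> q) -> q there: a:T, b:F. ✓
e: successors {c, d, g}; (p -> q) -> q there: c:F, d:T, g:F. ✓
f: successors {f, g}; (p -> q) -> q there: f:F, g:F. ✗
g: successors {b, c, d, g}; (p -> q) -> q there: b:F, c:F, d:T, g:F. ✓
h: successors {b, c, d}; (p -> q) -> q there: b:F, c:F, d:T. ✓
— 5 worlds.
For Diamond (not q -> not p) or Box q:
a: Diamond (not q -> not p) is T, Box q is F. ✓
b: Diamond (not q -> not p) is T, Box q is F. ✓
c: Diamond (not q -> not p) is T, Box q is F. ✓
d: Diamond (not q -> not p) is T, Box q is F. ✓
e: Diamond (not q -> not p) is T, Box q is F. ✓
f: Diamond (not q -> not p) is T, Box q is F. ✓
g: Diamond (not q -> not p) is T, Box q is F. ✓
h: Diamond (not q -> not p) is T, Box q is F. ✓
— 8 worlds.

5 and 8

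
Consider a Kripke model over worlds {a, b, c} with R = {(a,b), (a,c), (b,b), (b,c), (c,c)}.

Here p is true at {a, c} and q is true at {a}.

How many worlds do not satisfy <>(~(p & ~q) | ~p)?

a: successors {b, c}; ~(p & ~q) | ~p there: b:T, c:F. ✓
b: successors {b, c}; ~(p & ~q) | ~p there: b:T, c:F. ✓
c: successors {c}; ~(p & ~q) | ~p there: c:F. ✗
Satisfying worlds: {a, b}.
So <>(~(p & ~q) | ~p) fails at the other 1 world.

1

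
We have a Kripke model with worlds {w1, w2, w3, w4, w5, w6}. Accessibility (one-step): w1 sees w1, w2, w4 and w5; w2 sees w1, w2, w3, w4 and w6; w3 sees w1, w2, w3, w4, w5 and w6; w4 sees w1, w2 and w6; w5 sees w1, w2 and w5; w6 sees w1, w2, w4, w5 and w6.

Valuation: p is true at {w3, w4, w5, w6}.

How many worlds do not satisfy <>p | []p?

w1: <>p is T, []p is F. ✓
w2: <>p is T, []p is F. ✓
w3: <>p is T, []p is F. ✓
w4: <>p is T, []p is F. ✓
w5: <>p is T, []p is F. ✓
w6: <>p is T, []p is F. ✓
Satisfying worlds: {w1, w2, w3, w4, w5, w6}.
So <>p | []p fails at the other 0 worlds.

0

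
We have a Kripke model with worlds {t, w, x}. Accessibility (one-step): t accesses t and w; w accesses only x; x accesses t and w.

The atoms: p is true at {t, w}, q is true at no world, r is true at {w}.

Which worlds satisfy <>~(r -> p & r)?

∅

t: successors {t, w}; ~(r -> p & r) there: t:F, w:F. ✗
w: successors {x}; ~(r -> p & r) there: x:F. ✗
x: successors {t, w}; ~(r -> p & r) there: t:F, w:F. ✗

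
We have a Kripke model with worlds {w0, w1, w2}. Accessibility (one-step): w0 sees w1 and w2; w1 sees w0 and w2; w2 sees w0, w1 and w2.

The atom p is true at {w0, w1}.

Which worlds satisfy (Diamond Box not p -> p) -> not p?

{w2}

w0: Diamond Box not p -> p is T, not p is F. ✗
w1: Diamond Box not p -> p is T, not p is F. ✗
w2: Diamond Box not p -> p is T, not p is T. ✓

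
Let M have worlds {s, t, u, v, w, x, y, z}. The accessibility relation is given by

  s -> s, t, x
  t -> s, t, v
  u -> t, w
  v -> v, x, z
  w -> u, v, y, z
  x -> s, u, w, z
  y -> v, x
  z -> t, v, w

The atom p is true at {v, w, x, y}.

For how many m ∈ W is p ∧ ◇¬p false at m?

5

s: p is F, ◇¬p is T. ✗
t: p is F, ◇¬p is T. ✗
u: p is F, ◇¬p is T. ✗
v: p is T, ◇¬p is T. ✓
w: p is T, ◇¬p is T. ✓
x: p is T, ◇¬p is T. ✓
y: p is T, ◇¬p is F. ✗
z: p is F, ◇¬p is T. ✗
Satisfying worlds: {v, w, x}.
So p ∧ ◇¬p fails at the other 5 worlds.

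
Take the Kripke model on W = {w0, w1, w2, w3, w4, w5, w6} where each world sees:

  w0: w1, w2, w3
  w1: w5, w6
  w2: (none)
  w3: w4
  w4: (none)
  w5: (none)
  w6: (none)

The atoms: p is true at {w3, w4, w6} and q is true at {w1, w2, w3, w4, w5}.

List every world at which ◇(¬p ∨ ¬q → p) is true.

{w0, w1, w3}

w0: successors {w1, w2, w3}; ¬p ∨ ¬q → p there: w1:F, w2:F, w3:T. ✓
w1: successors {w5, w6}; ¬p ∨ ¬q → p there: w5:F, w6:T. ✓
w2: no successors, so ◇(¬p ∨ ¬q → p) fails. ✗
w3: successors {w4}; ¬p ∨ ¬q → p there: w4:T. ✓
w4: no successors, so ◇(¬p ∨ ¬q → p) fails. ✗
w5: no successors, so ◇(¬p ∨ ¬q → p) fails. ✗
w6: no successors, so ◇(¬p ∨ ¬q → p) fails. ✗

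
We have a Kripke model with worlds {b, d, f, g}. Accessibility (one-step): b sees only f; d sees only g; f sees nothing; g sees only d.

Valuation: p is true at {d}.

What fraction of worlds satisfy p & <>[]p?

1/4

b: p is F, <>[]p is T. ✗
d: p is T, <>[]p is T. ✓
f: p is F, <>[]p is F. ✗
g: p is F, <>[]p is F. ✗
That's 1 of 4 worlds, so 1/4.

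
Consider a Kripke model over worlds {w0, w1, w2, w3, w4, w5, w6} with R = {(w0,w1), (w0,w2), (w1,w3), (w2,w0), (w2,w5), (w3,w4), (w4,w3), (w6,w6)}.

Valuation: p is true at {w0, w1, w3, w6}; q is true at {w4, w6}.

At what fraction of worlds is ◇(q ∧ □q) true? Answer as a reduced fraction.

1/7

w0: successors {w1, w2}; q ∧ □q there: w1:F, w2:F. ✗
w1: successors {w3}; q ∧ □q there: w3:F. ✗
w2: successors {w0, w5}; q ∧ □q there: w0:F, w5:F. ✗
w3: successors {w4}; q ∧ □q there: w4:F. ✗
w4: successors {w3}; q ∧ □q there: w3:F. ✗
w5: no successors, so ◇(q ∧ □q) fails. ✗
w6: successors {w6}; q ∧ □q there: w6:T. ✓
That's 1 of 7 worlds, so 1/7.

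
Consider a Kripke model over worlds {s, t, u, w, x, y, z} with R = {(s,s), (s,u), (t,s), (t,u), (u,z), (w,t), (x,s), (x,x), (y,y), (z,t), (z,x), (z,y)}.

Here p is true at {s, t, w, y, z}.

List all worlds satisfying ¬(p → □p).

{s, t, z}

s: p → □p is F. ✓
t: p → □p is F. ✓
u: p → □p is T. ✗
w: p → □p is T. ✗
x: p → □p is T. ✗
y: p → □p is T. ✗
z: p → □p is F. ✓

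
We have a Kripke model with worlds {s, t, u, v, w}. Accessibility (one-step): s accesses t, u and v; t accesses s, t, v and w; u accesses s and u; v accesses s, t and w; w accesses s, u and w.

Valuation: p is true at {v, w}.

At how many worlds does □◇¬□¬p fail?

0

s: successors {t, u, v}; ◇¬□¬p there: t:T, u:T, v:T. ✓
t: successors {s, t, v, w}; ◇¬□¬p there: s:T, t:T, v:T, w:T. ✓
u: successors {s, u}; ◇¬□¬p there: s:T, u:T. ✓
v: successors {s, t, w}; ◇¬□¬p there: s:T, t:T, w:T. ✓
w: successors {s, u, w}; ◇¬□¬p there: s:T, u:T, w:T. ✓
Satisfying worlds: {s, t, u, v, w}.
So □◇¬□¬p fails at the other 0 worlds.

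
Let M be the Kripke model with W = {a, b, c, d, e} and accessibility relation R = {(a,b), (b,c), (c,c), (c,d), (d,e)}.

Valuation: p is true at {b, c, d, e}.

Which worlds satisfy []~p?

a: successors {b}; ~p there: b:F. ✗
b: successors {c}; ~p there: c:F. ✗
c: successors {c, d}; ~p there: c:F, d:F. ✗
d: successors {e}; ~p there: e:F. ✗
e: no successors, so []~p holds vacuously. ✓

{e}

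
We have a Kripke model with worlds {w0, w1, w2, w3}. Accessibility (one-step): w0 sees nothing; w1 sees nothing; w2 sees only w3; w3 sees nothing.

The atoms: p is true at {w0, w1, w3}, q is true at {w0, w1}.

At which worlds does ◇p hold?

{w2}

w0: no successors, so ◇p fails. ✗
w1: no successors, so ◇p fails. ✗
w2: successors {w3}; p there: w3:T. ✓
w3: no successors, so ◇p fails. ✗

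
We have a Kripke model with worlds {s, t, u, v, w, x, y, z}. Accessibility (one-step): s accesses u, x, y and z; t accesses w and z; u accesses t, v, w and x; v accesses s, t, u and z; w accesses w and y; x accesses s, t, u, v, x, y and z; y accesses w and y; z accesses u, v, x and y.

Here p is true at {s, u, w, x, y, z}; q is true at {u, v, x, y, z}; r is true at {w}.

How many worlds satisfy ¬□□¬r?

s: □□¬r is F. ✓
t: □□¬r is F. ✓
u: □□¬r is F. ✓
v: □□¬r is F. ✓
w: □□¬r is F. ✓
x: □□¬r is F. ✓
y: □□¬r is F. ✓
z: □□¬r is F. ✓
Satisfying worlds: {s, t, u, v, w, x, y, z}.

8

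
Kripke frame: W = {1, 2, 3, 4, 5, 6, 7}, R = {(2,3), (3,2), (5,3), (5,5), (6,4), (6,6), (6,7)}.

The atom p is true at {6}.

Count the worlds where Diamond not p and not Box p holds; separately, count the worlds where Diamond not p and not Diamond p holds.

For Diamond not p and not Box p:
1: Diamond not p is F, not Box p is F. ✗
2: Diamond not p is T, not Box p is T. ✓
3: Diamond not p is T, not Box p is T. ✓
4: Diamond not p is F, not Box p is F. ✗
5: Diamond not p is T, not Box p is T. ✓
6: Diamond not p is T, not Box p is T. ✓
7: Diamond not p is F, not Box p is F. ✗
— 4 worlds.
For Diamond not p and not Diamond p:
1: Diamond not p is F, not Diamond p is T. ✗
2: Diamond not p is T, not Diamond p is T. ✓
3: Diamond not p is T, not Diamond p is T. ✓
4: Diamond not p is F, not Diamond p is T. ✗
5: Diamond not p is T, not Diamond p is T. ✓
6: Diamond not p is T, not Diamond p is F. ✗
7: Diamond not p is F, not Diamond p is T. ✗
— 3 worlds.

4 and 3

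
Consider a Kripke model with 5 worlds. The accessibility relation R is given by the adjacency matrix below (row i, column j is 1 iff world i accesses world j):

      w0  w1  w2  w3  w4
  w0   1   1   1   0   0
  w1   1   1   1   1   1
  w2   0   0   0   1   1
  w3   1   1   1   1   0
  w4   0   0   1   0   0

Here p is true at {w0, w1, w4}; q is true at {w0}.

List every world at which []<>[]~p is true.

{w4}

w0: successors {w0, w1, w2}; <>[]~p there: w0:F, w1:T, w2:T. ✗
w1: successors {w0, w1, w2, w3, w4}; <>[]~p there: w0:F, w1:T, w2:T, w3:F, w4:F. ✗
w2: successors {w3, w4}; <>[]~p there: w3:F, w4:F. ✗
w3: successors {w0, w1, w2, w3}; <>[]~p there: w0:F, w1:T, w2:T, w3:F. ✗
w4: successors {w2}; <>[]~p there: w2:T. ✓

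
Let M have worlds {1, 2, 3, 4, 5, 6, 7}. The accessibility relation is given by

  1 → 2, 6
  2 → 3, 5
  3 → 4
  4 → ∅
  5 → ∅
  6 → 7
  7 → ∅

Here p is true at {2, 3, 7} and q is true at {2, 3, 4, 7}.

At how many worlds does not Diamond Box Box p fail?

4

1: Diamond Box Box p is T. ✗
2: Diamond Box Box p is T. ✗
3: Diamond Box Box p is T. ✗
4: Diamond Box Box p is F. ✓
5: Diamond Box Box p is F. ✓
6: Diamond Box Box p is T. ✗
7: Diamond Box Box p is F. ✓
Satisfying worlds: {4, 5, 7}.
So not Diamond Box Box p fails at the other 4 worlds.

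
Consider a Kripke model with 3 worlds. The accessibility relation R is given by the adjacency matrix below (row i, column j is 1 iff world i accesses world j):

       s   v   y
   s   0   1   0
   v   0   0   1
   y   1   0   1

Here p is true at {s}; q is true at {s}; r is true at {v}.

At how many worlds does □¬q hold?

s: successors {v}; ¬q there: v:T. ✓
v: successors {y}; ¬q there: y:T. ✓
y: successors {s, y}; ¬q there: s:F, y:T. ✗
Satisfying worlds: {s, v}.

2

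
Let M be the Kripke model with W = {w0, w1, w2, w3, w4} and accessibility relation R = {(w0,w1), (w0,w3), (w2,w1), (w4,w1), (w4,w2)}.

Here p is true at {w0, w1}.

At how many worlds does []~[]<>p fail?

w0: successors {w1, w3}; ~[]<>p there: w1:F, w3:F. ✗
w1: no successors, so []~[]<>p holds vacuously. ✓
w2: successors {w1}; ~[]<>p there: w1:F. ✗
w3: no successors, so []~[]<>p holds vacuously. ✓
w4: successors {w1, w2}; ~[]<>p there: w1:F, w2:T. ✗
Satisfying worlds: {w1, w3}.
So []~[]<>p fails at the other 3 worlds.

3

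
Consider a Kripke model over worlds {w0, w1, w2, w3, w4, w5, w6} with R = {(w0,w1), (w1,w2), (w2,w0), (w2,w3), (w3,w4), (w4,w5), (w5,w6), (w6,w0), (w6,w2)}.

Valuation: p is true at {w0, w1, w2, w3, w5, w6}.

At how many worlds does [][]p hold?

w0: successors {w1}; []p there: w1:T. ✓
w1: successors {w2}; []p there: w2:T. ✓
w2: successors {w0, w3}; []p there: w0:T, w3:F. ✗
w3: successors {w4}; []p there: w4:T. ✓
w4: successors {w5}; []p there: w5:T. ✓
w5: successors {w6}; []p there: w6:T. ✓
w6: successors {w0, w2}; []p there: w0:T, w2:T. ✓
Satisfying worlds: {w0, w1, w3, w4, w5, w6}.

6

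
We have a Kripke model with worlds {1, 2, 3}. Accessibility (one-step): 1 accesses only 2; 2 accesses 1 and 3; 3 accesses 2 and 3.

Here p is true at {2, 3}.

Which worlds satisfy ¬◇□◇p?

∅

1: ◇□◇p is T. ✗
2: ◇□◇p is T. ✗
3: ◇□◇p is T. ✗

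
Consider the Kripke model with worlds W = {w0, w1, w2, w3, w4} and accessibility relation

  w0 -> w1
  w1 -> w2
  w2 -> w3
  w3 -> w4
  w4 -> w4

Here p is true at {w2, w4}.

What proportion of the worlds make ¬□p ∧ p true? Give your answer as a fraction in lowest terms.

w0: ¬□p is T, p is F. ✗
w1: ¬□p is F, p is F. ✗
w2: ¬□p is T, p is T. ✓
w3: ¬□p is F, p is F. ✗
w4: ¬□p is F, p is T. ✗
That's 1 of 5 worlds, so 1/5.

1/5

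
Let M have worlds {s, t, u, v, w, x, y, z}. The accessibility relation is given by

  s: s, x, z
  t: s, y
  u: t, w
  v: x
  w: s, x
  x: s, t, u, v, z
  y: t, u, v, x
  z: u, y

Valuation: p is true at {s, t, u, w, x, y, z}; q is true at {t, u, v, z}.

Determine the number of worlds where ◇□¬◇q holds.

s: successors {s, x, z}; □¬◇q there: s:F, x:F, z:F. ✗
t: successors {s, y}; □¬◇q there: s:F, y:F. ✗
u: successors {t, w}; □¬◇q there: t:F, w:F. ✗
v: successors {x}; □¬◇q there: x:F. ✗
w: successors {s, x}; □¬◇q there: s:F, x:F. ✗
x: successors {s, t, u, v, z}; □¬◇q there: s:F, t:F, u:T, v:F, z:F. ✓
y: successors {t, u, v, x}; □¬◇q there: t:F, u:T, v:F, x:F. ✓
z: successors {u, y}; □¬◇q there: u:T, y:F. ✓
Satisfying worlds: {x, y, z}.

3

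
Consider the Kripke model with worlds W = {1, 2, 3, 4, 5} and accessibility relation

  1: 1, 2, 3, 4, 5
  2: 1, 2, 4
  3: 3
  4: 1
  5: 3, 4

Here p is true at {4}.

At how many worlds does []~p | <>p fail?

1: []~p is F, <>p is T. ✓
2: []~p is F, <>p is T. ✓
3: []~p is T, <>p is F. ✓
4: []~p is T, <>p is F. ✓
5: []~p is F, <>p is T. ✓
Satisfying worlds: {1, 2, 3, 4, 5}.
So []~p | <>p fails at the other 0 worlds.

0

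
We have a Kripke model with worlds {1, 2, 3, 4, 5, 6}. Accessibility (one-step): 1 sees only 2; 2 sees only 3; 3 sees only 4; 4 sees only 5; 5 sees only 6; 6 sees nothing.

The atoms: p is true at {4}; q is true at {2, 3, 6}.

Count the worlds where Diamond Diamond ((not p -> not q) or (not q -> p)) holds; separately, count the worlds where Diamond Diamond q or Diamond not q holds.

For Diamond Diamond ((not p -> not q) or (not q -> p)):
1: successors {2}; Diamond ((not p -> not q) or (not q -> p)) there: 2:T. ✓
2: successors {3}; Diamond ((not p -> not q) or (not q -> p)) there: 3:T. ✓
3: successors {4}; Diamond ((not p -> not q) or (not q -> p)) there: 4:T. ✓
4: successors {5}; Diamond ((not p -> not q) or (not q -> p)) there: 5:T. ✓
5: successors {6}; Diamond ((not p -> not q) or (not q -> p)) there: 6:F. ✗
6: no successors, so Diamond Diamond ((not p -> not q) or (not q -> p)) fails. ✗
— 4 worlds.
For Diamond Diamond q or Diamond not q:
1: Diamond Diamond q is T, Diamond not q is F. ✓
2: Diamond Diamond q is F, Diamond not q is F. ✗
3: Diamond Diamond q is F, Diamond not q is T. ✓
4: Diamond Diamond q is T, Diamond not q is T. ✓
5: Diamond Diamond q is F, Diamond not q is F. ✗
6: Diamond Diamond q is F, Diamond not q is F. ✗
— 3 worlds.

4 and 3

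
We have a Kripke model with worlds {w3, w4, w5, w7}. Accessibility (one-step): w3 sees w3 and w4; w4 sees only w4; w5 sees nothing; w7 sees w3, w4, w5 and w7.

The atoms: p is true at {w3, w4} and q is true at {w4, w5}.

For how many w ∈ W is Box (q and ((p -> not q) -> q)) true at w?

2

w3: successors {w3, w4}; q and ((p -> not q) -> q) there: w3:F, w4:T. ✗
w4: successors {w4}; q and ((p -> not q) -> q) there: w4:T. ✓
w5: no successors, so Box (q and ((p -> not q) -> q)) holds vacuously. ✓
w7: successors {w3, w4, w5, w7}; q and ((p -> not q) -> q) there: w3:F, w4:T, w5:T, w7:F. ✗
Satisfying worlds: {w4, w5}.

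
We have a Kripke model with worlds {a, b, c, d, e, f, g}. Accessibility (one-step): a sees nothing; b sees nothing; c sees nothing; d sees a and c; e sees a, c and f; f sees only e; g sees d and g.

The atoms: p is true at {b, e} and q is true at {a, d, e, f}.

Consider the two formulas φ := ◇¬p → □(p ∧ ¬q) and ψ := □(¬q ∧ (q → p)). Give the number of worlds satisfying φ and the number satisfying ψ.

4 and 3

For ◇¬p → □(p ∧ ¬q):
a: ◇¬p is F, □(p ∧ ¬q) is T. ✓
b: ◇¬p is F, □(p ∧ ¬q) is T. ✓
c: ◇¬p is F, □(p ∧ ¬q) is T. ✓
d: ◇¬p is T, □(p ∧ ¬q) is F. ✗
e: ◇¬p is T, □(p ∧ ¬q) is F. ✗
f: ◇¬p is F, □(p ∧ ¬q) is F. ✓
g: ◇¬p is T, □(p ∧ ¬q) is F. ✗
— 4 worlds.
For □(¬q ∧ (q → p)):
a: no successors, so □(¬q ∧ (q → p)) holds vacuously. ✓
b: no successors, so □(¬q ∧ (q → p)) holds vacuously. ✓
c: no successors, so □(¬q ∧ (q → p)) holds vacuously. ✓
d: successors {a, c}; ¬q ∧ (q → p) there: a:F, c:T. ✗
e: successors {a, c, f}; ¬q ∧ (q → p) there: a:F, c:T, f:F. ✗
f: successors {e}; ¬q ∧ (q → p) there: e:F. ✗
g: successors {d, g}; ¬q ∧ (q → p) there: d:F, g:T. ✗
— 3 worlds.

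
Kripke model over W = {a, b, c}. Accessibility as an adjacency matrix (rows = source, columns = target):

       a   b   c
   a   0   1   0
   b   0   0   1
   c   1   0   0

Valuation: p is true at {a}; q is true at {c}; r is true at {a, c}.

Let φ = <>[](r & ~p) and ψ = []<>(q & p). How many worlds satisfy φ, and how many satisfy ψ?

1 and 0

For <>[](r & ~p):
a: successors {b}; [](r & ~p) there: b:T. ✓
b: successors {c}; [](r & ~p) there: c:F. ✗
c: successors {a}; [](r & ~p) there: a:F. ✗
— 1 world.
For []<>(q & p):
a: successors {b}; <>(q & p) there: b:F. ✗
b: successors {c}; <>(q & p) there: c:F. ✗
c: successors {a}; <>(q & p) there: a:F. ✗
— 0 worlds.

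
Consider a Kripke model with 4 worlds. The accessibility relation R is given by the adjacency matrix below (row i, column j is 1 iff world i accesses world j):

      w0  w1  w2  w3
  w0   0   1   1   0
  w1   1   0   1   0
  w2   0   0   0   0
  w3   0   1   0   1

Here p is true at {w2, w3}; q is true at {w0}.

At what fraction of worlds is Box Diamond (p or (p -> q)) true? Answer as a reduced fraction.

1/2

w0: successors {w1, w2}; Diamond (p or (p -> q)) there: w1:T, w2:F. ✗
w1: successors {w0, w2}; Diamond (p or (p -> q)) there: w0:T, w2:F. ✗
w2: no successors, so Box Diamond (p or (p -> q)) holds vacuously. ✓
w3: successors {w1, w3}; Diamond (p or (p -> q)) there: w1:T, w3:T. ✓
That's 2 of 4 worlds, so 2/4 = 1/2.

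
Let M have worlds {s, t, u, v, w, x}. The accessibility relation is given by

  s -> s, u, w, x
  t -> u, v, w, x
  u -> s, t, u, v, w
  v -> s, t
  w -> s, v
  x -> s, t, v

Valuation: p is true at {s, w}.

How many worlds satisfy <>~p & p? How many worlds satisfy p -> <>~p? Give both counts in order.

For <>~p & p:
s: <>~p is T, p is T. ✓
t: <>~p is T, p is F. ✗
u: <>~p is T, p is F. ✗
v: <>~p is T, p is F. ✗
w: <>~p is T, p is T. ✓
x: <>~p is T, p is F. ✗
— 2 worlds.
For p -> <>~p:
s: p is T, <>~p is T. ✓
t: p is F, <>~p is T. ✓
u: p is F, <>~p is T. ✓
v: p is F, <>~p is T. ✓
w: p is T, <>~p is T. ✓
x: p is F, <>~p is T. ✓
— 6 worlds.

2 and 6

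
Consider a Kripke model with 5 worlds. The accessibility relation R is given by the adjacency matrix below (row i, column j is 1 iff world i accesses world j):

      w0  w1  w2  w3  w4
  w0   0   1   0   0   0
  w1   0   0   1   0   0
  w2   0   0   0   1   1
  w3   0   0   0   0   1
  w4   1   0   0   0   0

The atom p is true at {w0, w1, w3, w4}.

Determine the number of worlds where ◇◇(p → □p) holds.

w0: successors {w1}; ◇(p → □p) there: w1:T. ✓
w1: successors {w2}; ◇(p → □p) there: w2:T. ✓
w2: successors {w3, w4}; ◇(p → □p) there: w3:T, w4:T. ✓
w3: successors {w4}; ◇(p → □p) there: w4:T. ✓
w4: successors {w0}; ◇(p → □p) there: w0:F. ✗
Satisfying worlds: {w0, w1, w2, w3}.

4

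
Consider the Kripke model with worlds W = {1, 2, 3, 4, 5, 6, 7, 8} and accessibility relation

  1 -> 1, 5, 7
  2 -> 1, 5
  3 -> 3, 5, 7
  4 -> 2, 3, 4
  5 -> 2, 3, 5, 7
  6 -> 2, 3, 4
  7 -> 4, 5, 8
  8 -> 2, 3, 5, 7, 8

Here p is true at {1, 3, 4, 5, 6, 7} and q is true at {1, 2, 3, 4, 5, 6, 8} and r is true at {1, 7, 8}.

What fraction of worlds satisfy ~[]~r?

3/4

1: []~r is F. ✓
2: []~r is F. ✓
3: []~r is F. ✓
4: []~r is T. ✗
5: []~r is F. ✓
6: []~r is T. ✗
7: []~r is F. ✓
8: []~r is F. ✓
That's 6 of 8 worlds, so 6/8 = 3/4.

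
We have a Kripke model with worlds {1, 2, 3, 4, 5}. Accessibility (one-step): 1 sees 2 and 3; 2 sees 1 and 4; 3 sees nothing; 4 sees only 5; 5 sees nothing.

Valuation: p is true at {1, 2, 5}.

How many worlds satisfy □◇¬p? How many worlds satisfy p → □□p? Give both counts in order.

2 and 3

For □◇¬p:
1: successors {2, 3}; ◇¬p there: 2:T, 3:F. ✗
2: successors {1, 4}; ◇¬p there: 1:T, 4:F. ✗
3: no successors, so □◇¬p holds vacuously. ✓
4: successors {5}; ◇¬p there: 5:F. ✗
5: no successors, so □◇¬p holds vacuously. ✓
— 2 worlds.
For p → □□p:
1: p is T, □□p is F. ✗
2: p is T, □□p is F. ✗
3: p is F, □□p is T. ✓
4: p is F, □□p is T. ✓
5: p is T, □□p is T. ✓
— 3 worlds.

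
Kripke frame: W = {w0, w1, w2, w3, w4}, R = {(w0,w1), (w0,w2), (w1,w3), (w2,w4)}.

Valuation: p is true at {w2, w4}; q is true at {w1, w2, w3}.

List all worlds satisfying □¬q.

{w2, w3, w4}

w0: successors {w1, w2}; ¬q there: w1:F, w2:F. ✗
w1: successors {w3}; ¬q there: w3:F. ✗
w2: successors {w4}; ¬q there: w4:T. ✓
w3: no successors, so □¬q holds vacuously. ✓
w4: no successors, so □¬q holds vacuously. ✓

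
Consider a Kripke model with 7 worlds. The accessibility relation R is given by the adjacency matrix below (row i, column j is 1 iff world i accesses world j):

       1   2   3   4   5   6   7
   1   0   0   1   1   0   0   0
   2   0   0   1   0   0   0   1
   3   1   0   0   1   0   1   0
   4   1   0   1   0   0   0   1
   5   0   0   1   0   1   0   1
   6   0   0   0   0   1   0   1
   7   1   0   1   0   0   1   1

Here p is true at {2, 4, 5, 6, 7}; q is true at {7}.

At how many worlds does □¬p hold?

0

1: successors {3, 4}; ¬p there: 3:T, 4:F. ✗
2: successors {3, 7}; ¬p there: 3:T, 7:F. ✗
3: successors {1, 4, 6}; ¬p there: 1:T, 4:F, 6:F. ✗
4: successors {1, 3, 7}; ¬p there: 1:T, 3:T, 7:F. ✗
5: successors {3, 5, 7}; ¬p there: 3:T, 5:F, 7:F. ✗
6: successors {5, 7}; ¬p there: 5:F, 7:F. ✗
7: successors {1, 3, 6, 7}; ¬p there: 1:T, 3:T, 6:F, 7:F. ✗
Satisfying worlds: ∅.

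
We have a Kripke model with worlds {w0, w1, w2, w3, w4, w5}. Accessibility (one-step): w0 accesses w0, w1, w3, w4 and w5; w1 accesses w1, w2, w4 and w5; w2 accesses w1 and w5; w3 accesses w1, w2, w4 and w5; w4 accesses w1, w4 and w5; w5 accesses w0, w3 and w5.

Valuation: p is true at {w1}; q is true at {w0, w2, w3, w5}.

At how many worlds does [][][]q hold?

0

w0: successors {w0, w1, w3, w4, w5}; [][]q there: w0:F, w1:F, w3:F, w4:F, w5:F. ✗
w1: successors {w1, w2, w4, w5}; [][]q there: w1:F, w2:F, w4:F, w5:F. ✗
w2: successors {w1, w5}; [][]q there: w1:F, w5:F. ✗
w3: successors {w1, w2, w4, w5}; [][]q there: w1:F, w2:F, w4:F, w5:F. ✗
w4: successors {w1, w4, w5}; [][]q there: w1:F, w4:F, w5:F. ✗
w5: successors {w0, w3, w5}; [][]q there: w0:F, w3:F, w5:F. ✗
Satisfying worlds: ∅.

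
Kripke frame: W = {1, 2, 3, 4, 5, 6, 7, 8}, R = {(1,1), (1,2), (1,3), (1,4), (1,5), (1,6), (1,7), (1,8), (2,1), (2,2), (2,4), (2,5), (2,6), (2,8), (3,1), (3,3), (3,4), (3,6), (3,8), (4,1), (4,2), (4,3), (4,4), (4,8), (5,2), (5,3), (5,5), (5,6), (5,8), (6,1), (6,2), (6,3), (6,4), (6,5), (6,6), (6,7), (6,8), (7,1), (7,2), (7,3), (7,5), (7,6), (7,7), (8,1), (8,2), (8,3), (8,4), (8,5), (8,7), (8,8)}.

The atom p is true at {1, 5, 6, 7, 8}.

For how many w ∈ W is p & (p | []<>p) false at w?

3

1: p is T, p | []<>p is T. ✓
2: p is F, p | []<>p is T. ✗
3: p is F, p | []<>p is T. ✗
4: p is F, p | []<>p is T. ✗
5: p is T, p | []<>p is T. ✓
6: p is T, p | []<>p is T. ✓
7: p is T, p | []<>p is T. ✓
8: p is T, p | []<>p is T. ✓
Satisfying worlds: {1, 5, 6, 7, 8}.
So p & (p | []<>p) fails at the other 3 worlds.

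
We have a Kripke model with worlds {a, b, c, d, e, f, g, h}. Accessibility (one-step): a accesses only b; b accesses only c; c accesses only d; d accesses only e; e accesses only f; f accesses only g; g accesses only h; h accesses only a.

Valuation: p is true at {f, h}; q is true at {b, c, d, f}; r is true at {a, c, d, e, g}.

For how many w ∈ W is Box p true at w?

2

a: successors {b}; p there: b:F. ✗
b: successors {c}; p there: c:F. ✗
c: successors {d}; p there: d:F. ✗
d: successors {e}; p there: e:F. ✗
e: successors {f}; p there: f:T. ✓
f: successors {g}; p there: g:F. ✗
g: successors {h}; p there: h:T. ✓
h: successors {a}; p there: a:F. ✗
Satisfying worlds: {e, g}.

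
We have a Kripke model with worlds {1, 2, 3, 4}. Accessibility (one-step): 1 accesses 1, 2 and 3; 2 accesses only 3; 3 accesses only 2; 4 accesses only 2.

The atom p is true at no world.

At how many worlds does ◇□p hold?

1: successors {1, 2, 3}; □p there: 1:F, 2:F, 3:F. ✗
2: successors {3}; □p there: 3:F. ✗
3: successors {2}; □p there: 2:F. ✗
4: successors {2}; □p there: 2:F. ✗
Satisfying worlds: ∅.

0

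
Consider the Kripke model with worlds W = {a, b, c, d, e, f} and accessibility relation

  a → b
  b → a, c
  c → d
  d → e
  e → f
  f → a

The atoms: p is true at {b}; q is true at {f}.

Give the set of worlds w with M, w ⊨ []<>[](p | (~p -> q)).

{a, c, e}

a: successors {b}; <>[](p | (~p -> q)) there: b:T. ✓
b: successors {a, c}; <>[](p | (~p -> q)) there: a:F, c:F. ✗
c: successors {d}; <>[](p | (~p -> q)) there: d:T. ✓
d: successors {e}; <>[](p | (~p -> q)) there: e:F. ✗
e: successors {f}; <>[](p | (~p -> q)) there: f:T. ✓
f: successors {a}; <>[](p | (~p -> q)) there: a:F. ✗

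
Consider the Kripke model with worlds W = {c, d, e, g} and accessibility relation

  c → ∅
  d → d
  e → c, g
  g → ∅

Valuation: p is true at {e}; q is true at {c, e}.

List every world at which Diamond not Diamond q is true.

c: no successors, so Diamond not Diamond q fails. ✗
d: successors {d}; not Diamond q there: d:T. ✓
e: successors {c, g}; not Diamond q there: c:T, g:T. ✓
g: no successors, so Diamond not Diamond q fails. ✗

{d, e}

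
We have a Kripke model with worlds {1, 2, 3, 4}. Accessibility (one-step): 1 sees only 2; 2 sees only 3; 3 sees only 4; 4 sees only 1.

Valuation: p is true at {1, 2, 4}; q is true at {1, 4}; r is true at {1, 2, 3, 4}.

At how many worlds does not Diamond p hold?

1

1: Diamond p is T. ✗
2: Diamond p is F. ✓
3: Diamond p is T. ✗
4: Diamond p is T. ✗
Satisfying worlds: {2}.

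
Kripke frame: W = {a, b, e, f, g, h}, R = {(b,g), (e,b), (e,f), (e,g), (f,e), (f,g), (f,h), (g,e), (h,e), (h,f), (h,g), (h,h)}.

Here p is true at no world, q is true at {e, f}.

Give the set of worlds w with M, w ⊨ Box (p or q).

a: no successors, so Box (p or q) holds vacuously. ✓
b: successors {g}; p or q there: g:F. ✗
e: successors {b, f, g}; p or q there: b:F, f:T, g:F. ✗
f: successors {e, g, h}; p or q there: e:T, g:F, h:F. ✗
g: successors {e}; p or q there: e:T. ✓
h: successors {e, f, g, h}; p or q there: e:T, f:T, g:F, h:F. ✗

{a, g}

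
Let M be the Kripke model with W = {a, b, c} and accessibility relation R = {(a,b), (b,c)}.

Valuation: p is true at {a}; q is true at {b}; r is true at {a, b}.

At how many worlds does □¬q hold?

2

a: successors {b}; ¬q there: b:F. ✗
b: successors {c}; ¬q there: c:T. ✓
c: no successors, so □¬q holds vacuously. ✓
Satisfying worlds: {b, c}.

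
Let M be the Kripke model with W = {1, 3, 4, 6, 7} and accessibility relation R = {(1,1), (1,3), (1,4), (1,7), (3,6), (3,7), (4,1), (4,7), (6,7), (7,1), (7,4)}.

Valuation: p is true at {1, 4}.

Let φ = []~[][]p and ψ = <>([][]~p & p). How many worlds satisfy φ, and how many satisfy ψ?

4 and 0

For []~[][]p:
1: successors {1, 3, 4, 7}; ~[][]p there: 1:T, 3:T, 4:T, 7:T. ✓
3: successors {6, 7}; ~[][]p there: 6:F, 7:T. ✗
4: successors {1, 7}; ~[][]p there: 1:T, 7:T. ✓
6: successors {7}; ~[][]p there: 7:T. ✓
7: successors {1, 4}; ~[][]p there: 1:T, 4:T. ✓
— 4 worlds.
For <>([][]~p & p):
1: successors {1, 3, 4, 7}; [][]~p & p there: 1:F, 3:F, 4:F, 7:F. ✗
3: successors {6, 7}; [][]~p & p there: 6:F, 7:F. ✗
4: successors {1, 7}; [][]~p & p there: 1:F, 7:F. ✗
6: successors {7}; [][]~p & p there: 7:F. ✗
7: successors {1, 4}; [][]~p & p there: 1:F, 4:F. ✗
— 0 worlds.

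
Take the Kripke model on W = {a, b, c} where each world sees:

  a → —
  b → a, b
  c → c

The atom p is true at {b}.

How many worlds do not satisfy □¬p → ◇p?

a: □¬p is T, ◇p is F. ✗
b: □¬p is F, ◇p is T. ✓
c: □¬p is T, ◇p is F. ✗
Satisfying worlds: {b}.
So □¬p → ◇p fails at the other 2 worlds.

2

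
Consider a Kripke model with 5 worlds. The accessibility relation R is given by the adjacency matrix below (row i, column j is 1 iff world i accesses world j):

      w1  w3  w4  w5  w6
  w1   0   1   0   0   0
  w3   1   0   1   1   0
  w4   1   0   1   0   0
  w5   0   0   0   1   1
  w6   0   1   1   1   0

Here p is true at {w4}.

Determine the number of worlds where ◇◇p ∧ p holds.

1

w1: ◇◇p is T, p is F. ✗
w3: ◇◇p is T, p is F. ✗
w4: ◇◇p is T, p is T. ✓
w5: ◇◇p is T, p is F. ✗
w6: ◇◇p is T, p is F. ✗
Satisfying worlds: {w4}.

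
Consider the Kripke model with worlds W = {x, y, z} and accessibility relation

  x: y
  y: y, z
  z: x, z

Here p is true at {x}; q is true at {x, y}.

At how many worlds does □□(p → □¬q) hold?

x: successors {y}; □(p → □¬q) there: y:T. ✓
y: successors {y, z}; □(p → □¬q) there: y:T, z:F. ✗
z: successors {x, z}; □(p → □¬q) there: x:T, z:F. ✗
Satisfying worlds: {x}.

1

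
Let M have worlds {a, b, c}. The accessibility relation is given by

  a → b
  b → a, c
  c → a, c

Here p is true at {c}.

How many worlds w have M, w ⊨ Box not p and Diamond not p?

a: Box not p is T, Diamond not p is T. ✓
b: Box not p is F, Diamond not p is T. ✗
c: Box not p is F, Diamond not p is T. ✗
Satisfying worlds: {a}.

1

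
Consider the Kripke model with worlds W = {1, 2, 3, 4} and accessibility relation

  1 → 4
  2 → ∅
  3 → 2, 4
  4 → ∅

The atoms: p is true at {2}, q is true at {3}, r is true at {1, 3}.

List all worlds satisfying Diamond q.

∅

1: successors {4}; q there: 4:F. ✗
2: no successors, so Diamond q fails. ✗
3: successors {2, 4}; q there: 2:F, 4:F. ✗
4: no successors, so Diamond q fails. ✗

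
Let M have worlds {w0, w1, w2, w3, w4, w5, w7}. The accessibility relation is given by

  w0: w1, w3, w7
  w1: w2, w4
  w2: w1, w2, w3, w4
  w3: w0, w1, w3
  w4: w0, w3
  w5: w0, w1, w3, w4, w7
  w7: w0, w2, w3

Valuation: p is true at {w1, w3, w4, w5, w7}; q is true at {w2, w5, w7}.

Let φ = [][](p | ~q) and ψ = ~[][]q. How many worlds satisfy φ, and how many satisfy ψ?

For [][](p | ~q):
w0: successors {w1, w3, w7}; [](p | ~q) there: w1:F, w3:T, w7:F. ✗
w1: successors {w2, w4}; [](p | ~q) there: w2:F, w4:T. ✗
w2: successors {w1, w2, w3, w4}; [](p | ~q) there: w1:F, w2:F, w3:T, w4:T. ✗
w3: successors {w0, w1, w3}; [](p | ~q) there: w0:T, w1:F, w3:T. ✗
w4: successors {w0, w3}; [](p | ~q) there: w0:T, w3:T. ✓
w5: successors {w0, w1, w3, w4, w7}; [](p | ~q) there: w0:T, w1:F, w3:T, w4:T, w7:F. ✗
w7: successors {w0, w2, w3}; [](p | ~q) there: w0:T, w2:F, w3:T. ✗
— 1 world.
For ~[][]q:
w0: [][]q is F. ✓
w1: [][]q is F. ✓
w2: [][]q is F. ✓
w3: [][]q is F. ✓
w4: [][]q is F. ✓
w5: [][]q is F. ✓
w7: [][]q is F. ✓
— 7 worlds.

1 and 7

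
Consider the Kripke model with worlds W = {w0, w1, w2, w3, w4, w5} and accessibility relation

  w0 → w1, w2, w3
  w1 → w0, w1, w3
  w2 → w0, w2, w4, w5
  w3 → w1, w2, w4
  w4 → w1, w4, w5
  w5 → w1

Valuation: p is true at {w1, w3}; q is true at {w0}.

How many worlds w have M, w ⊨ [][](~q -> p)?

w0: successors {w1, w2, w3}; [](~q -> p) there: w1:T, w2:F, w3:F. ✗
w1: successors {w0, w1, w3}; [](~q -> p) there: w0:F, w1:T, w3:F. ✗
w2: successors {w0, w2, w4, w5}; [](~q -> p) there: w0:F, w2:F, w4:F, w5:T. ✗
w3: successors {w1, w2, w4}; [](~q -> p) there: w1:T, w2:F, w4:F. ✗
w4: successors {w1, w4, w5}; [](~q -> p) there: w1:T, w4:F, w5:T. ✗
w5: successors {w1}; [](~q -> p) there: w1:T. ✓
Satisfying worlds: {w5}.

1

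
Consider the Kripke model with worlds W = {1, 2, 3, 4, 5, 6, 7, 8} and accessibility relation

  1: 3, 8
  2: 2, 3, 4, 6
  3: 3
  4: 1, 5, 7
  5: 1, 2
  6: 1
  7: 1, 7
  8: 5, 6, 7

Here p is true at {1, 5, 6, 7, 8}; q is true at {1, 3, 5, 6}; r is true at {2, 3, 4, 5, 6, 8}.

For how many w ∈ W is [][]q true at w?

1: successors {3, 8}; []q there: 3:T, 8:F. ✗
2: successors {2, 3, 4, 6}; []q there: 2:F, 3:T, 4:F, 6:T. ✗
3: successors {3}; []q there: 3:T. ✓
4: successors {1, 5, 7}; []q there: 1:F, 5:F, 7:F. ✗
5: successors {1, 2}; []q there: 1:F, 2:F. ✗
6: successors {1}; []q there: 1:F. ✗
7: successors {1, 7}; []q there: 1:F, 7:F. ✗
8: successors {5, 6, 7}; []q there: 5:F, 6:T, 7:F. ✗
Satisfying worlds: {3}.

1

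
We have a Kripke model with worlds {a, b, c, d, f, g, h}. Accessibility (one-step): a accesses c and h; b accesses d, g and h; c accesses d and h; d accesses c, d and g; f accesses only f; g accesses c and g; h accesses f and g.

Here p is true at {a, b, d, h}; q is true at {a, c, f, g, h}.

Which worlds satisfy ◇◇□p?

{b, c, d, g, h}

a: successors {c, h}; ◇□p there: c:F, h:F. ✗
b: successors {d, g, h}; ◇□p there: d:T, g:T, h:F. ✓
c: successors {d, h}; ◇□p there: d:T, h:F. ✓
d: successors {c, d, g}; ◇□p there: c:F, d:T, g:T. ✓
f: successors {f}; ◇□p there: f:F. ✗
g: successors {c, g}; ◇□p there: c:F, g:T. ✓
h: successors {f, g}; ◇□p there: f:F, g:T. ✓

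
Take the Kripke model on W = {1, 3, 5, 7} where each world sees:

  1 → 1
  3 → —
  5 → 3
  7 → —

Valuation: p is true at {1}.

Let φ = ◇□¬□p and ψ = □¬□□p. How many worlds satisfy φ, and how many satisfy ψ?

1 and 2

For ◇□¬□p:
1: successors {1}; □¬□p there: 1:F. ✗
3: no successors, so ◇□¬□p fails. ✗
5: successors {3}; □¬□p there: 3:T. ✓
7: no successors, so ◇□¬□p fails. ✗
— 1 world.
For □¬□□p:
1: successors {1}; ¬□□p there: 1:F. ✗
3: no successors, so □¬□□p holds vacuously. ✓
5: successors {3}; ¬□□p there: 3:F. ✗
7: no successors, so □¬□□p holds vacuously. ✓
— 2 worlds.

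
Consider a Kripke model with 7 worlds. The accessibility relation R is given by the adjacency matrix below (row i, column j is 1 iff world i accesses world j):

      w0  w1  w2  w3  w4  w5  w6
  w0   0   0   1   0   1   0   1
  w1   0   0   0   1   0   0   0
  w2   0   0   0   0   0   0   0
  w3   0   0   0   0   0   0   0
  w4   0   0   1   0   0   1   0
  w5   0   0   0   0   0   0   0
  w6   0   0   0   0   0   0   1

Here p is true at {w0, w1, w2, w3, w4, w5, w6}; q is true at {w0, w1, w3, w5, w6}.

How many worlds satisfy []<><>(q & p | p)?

w0: successors {w2, w4, w6}; <><>(q & p | p) there: w2:F, w4:F, w6:T. ✗
w1: successors {w3}; <><>(q & p | p) there: w3:F. ✗
w2: no successors, so []<><>(q & p | p) holds vacuously. ✓
w3: no successors, so []<><>(q & p | p) holds vacuously. ✓
w4: successors {w2, w5}; <><>(q & p | p) there: w2:F, w5:F. ✗
w5: no successors, so []<><>(q & p | p) holds vacuously. ✓
w6: successors {w6}; <><>(q & p | p) there: w6:T. ✓
Satisfying worlds: {w2, w3, w5, w6}.

4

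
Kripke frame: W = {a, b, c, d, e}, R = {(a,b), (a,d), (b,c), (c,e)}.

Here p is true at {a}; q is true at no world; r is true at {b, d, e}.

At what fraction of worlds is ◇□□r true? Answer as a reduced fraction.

a: successors {b, d}; □□r there: b:T, d:T. ✓
b: successors {c}; □□r there: c:T. ✓
c: successors {e}; □□r there: e:T. ✓
d: no successors, so ◇□□r fails. ✗
e: no successors, so ◇□□r fails. ✗
That's 3 of 5 worlds, so 3/5.

3/5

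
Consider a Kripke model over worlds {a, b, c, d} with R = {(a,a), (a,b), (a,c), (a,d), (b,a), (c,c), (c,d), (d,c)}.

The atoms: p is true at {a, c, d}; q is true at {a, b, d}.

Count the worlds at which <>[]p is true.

3

a: successors {a, b, c, d}; []p there: a:F, b:T, c:T, d:T. ✓
b: successors {a}; []p there: a:F. ✗
c: successors {c, d}; []p there: c:T, d:T. ✓
d: successors {c}; []p there: c:T. ✓
Satisfying worlds: {a, c, d}.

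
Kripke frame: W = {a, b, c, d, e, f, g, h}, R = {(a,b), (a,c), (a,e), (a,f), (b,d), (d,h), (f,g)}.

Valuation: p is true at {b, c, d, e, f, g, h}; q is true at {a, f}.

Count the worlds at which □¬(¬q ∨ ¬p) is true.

4

a: successors {b, c, e, f}; ¬(¬q ∨ ¬p) there: b:F, c:F, e:F, f:T. ✗
b: successors {d}; ¬(¬q ∨ ¬p) there: d:F. ✗
c: no successors, so □¬(¬q ∨ ¬p) holds vacuously. ✓
d: successors {h}; ¬(¬q ∨ ¬p) there: h:F. ✗
e: no successors, so □¬(¬q ∨ ¬p) holds vacuously. ✓
f: successors {g}; ¬(¬q ∨ ¬p) there: g:F. ✗
g: no successors, so □¬(¬q ∨ ¬p) holds vacuously. ✓
h: no successors, so □¬(¬q ∨ ¬p) holds vacuously. ✓
Satisfying worlds: {c, e, g, h}.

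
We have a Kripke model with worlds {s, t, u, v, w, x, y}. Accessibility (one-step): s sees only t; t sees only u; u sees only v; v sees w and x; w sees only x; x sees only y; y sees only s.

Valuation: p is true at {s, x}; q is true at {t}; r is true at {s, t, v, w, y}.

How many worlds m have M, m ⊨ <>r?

s: successors {t}; r there: t:T. ✓
t: successors {u}; r there: u:F. ✗
u: successors {v}; r there: v:T. ✓
v: successors {w, x}; r there: w:T, x:F. ✓
w: successors {x}; r there: x:F. ✗
x: successors {y}; r there: y:T. ✓
y: successors {s}; r there: s:T. ✓
Satisfying worlds: {s, u, v, x, y}.

5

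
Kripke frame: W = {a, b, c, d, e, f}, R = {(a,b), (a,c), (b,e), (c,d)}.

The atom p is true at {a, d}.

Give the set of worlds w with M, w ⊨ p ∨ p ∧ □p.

a: p is T, p ∧ □p is F. ✓
b: p is F, p ∧ □p is F. ✗
c: p is F, p ∧ □p is F. ✗
d: p is T, p ∧ □p is T. ✓
e: p is F, p ∧ □p is F. ✗
f: p is F, p ∧ □p is F. ✗

{a, d}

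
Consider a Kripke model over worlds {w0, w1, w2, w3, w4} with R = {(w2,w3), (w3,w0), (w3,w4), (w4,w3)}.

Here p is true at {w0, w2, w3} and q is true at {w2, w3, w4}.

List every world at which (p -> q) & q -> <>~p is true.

{w0, w1, w3}

w0: (p -> q) & q is F, <>~p is F. ✓
w1: (p -> q) & q is F, <>~p is F. ✓
w2: (p -> q) & q is T, <>~p is F. ✗
w3: (p -> q) & q is T, <>~p is T. ✓
w4: (p -> q) & q is T, <>~p is F. ✗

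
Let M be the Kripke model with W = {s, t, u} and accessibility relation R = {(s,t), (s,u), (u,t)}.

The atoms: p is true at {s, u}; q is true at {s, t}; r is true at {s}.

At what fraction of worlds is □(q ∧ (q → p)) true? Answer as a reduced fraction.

1/3

s: successors {t, u}; q ∧ (q → p) there: t:F, u:F. ✗
t: no successors, so □(q ∧ (q → p)) holds vacuously. ✓
u: successors {t}; q ∧ (q → p) there: t:F. ✗
That's 1 of 3 worlds, so 1/3.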